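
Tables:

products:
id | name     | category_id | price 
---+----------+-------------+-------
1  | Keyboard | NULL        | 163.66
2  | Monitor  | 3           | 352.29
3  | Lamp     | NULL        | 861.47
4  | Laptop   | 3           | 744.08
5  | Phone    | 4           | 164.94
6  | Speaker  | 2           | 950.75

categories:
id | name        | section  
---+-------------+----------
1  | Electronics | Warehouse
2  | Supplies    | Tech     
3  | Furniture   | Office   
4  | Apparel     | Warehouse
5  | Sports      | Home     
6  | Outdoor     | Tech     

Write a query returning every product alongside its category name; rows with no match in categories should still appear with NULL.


LEFT JOIN keeps every row from products (the left table); where category_id has no match in categories, the category columns become NULL. Walk through each product:
  - product 1 (Keyboard): category_id=NULL, no match -> kept with NULL
  - product 2 (Monitor): category_id=3 -> matches Furniture
  - product 3 (Lamp): category_id=NULL, no match -> kept with NULL
  - product 4 (Laptop): category_id=3 -> matches Furniture
  - product 5 (Phone): category_id=4 -> matches Apparel
  - product 6 (Speaker): category_id=2 -> matches Supplies
All 6 rows appear; 2 have NULL category.

SQL:
SELECT a.name, b.name AS category
FROM products a
LEFT JOIN categories b ON a.category_id = b.id

Result:
name     | category 
---------+----------
Keyboard | NULL     
Monitor  | Furniture
Lamp     | NULL     
Laptop   | Furniture
Phone    | Apparel  
Speaker  | Supplies 


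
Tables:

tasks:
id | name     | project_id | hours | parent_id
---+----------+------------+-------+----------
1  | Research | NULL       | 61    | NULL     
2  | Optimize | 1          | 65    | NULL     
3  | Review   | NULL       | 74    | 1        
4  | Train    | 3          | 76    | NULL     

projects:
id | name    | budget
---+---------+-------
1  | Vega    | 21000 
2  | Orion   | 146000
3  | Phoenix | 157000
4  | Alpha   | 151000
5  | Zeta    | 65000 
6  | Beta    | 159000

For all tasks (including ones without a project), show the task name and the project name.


LEFT JOIN keeps every row from tasks (the left table); where project_id has no match in projects, the project columns become NULL. Walk through each task:
  - task 1 (Research): project_id=NULL, no match -> kept with NULL
  - task 2 (Optimize): project_id=1 -> matches Vega
  - task 3 (Review): project_id=NULL, no match -> kept with NULL
  - task 4 (Train): project_id=3 -> matches Phoenix
All 4 rows appear; 2 have NULL project.

SQL:
SELECT a.name, b.name AS project
FROM tasks a
LEFT JOIN projects b ON a.project_id = b.id

Result:
name     | project
---------+--------
Research | NULL   
Optimize | Vega   
Review   | NULL   
Train    | Phoenix


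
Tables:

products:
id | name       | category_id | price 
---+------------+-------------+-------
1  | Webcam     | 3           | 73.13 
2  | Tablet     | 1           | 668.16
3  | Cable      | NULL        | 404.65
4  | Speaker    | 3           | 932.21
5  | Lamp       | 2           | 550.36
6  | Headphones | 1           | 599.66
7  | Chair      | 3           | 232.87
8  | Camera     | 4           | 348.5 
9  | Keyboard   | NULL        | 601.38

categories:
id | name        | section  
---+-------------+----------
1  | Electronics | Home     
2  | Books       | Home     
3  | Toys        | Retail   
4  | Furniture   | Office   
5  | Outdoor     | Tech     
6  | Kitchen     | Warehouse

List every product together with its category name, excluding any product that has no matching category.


INNER JOIN keeps only products rows whose category_id matches an id in categories. Walk through each product:
  - product 1 (Webcam): category_id=3 -> matches Toys
  - product 2 (Tablet): category_id=1 -> matches Electronics
  - product 3 (Cable): category_id=NULL, no match -> dropped
  - product 4 (Speaker): category_id=3 -> matches Toys
  - product 5 (Lamp): category_id=2 -> matches Books
  - product 6 (Headphones): category_id=1 -> matches Electronics
  - product 7 (Chair): category_id=3 -> matches Toys
  - product 8 (Camera): category_id=4 -> matches Furniture
  - product 9 (Keyboard): category_id=NULL, no match -> dropped
So 2 of 9 rows are dropped.

SQL:
SELECT a.name, b.name AS category
FROM products a
INNER JOIN categories b ON a.category_id = b.id

Result:
name       | category   
-----------+------------
Webcam     | Toys       
Tablet     | Electronics
Speaker    | Toys       
Lamp       | Books      
Headphones | Electronics
Chair      | Toys       
Camera     | Furniture  


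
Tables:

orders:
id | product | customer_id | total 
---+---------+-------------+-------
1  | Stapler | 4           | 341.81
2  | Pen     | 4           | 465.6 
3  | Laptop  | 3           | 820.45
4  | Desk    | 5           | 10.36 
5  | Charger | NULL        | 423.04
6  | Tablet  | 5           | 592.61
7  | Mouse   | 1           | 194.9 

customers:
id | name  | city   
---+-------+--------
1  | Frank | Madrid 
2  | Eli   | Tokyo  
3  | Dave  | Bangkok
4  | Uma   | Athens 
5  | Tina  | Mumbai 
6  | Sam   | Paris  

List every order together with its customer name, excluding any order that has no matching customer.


INNER JOIN keeps only orders rows whose customer_id matches an id in customers. Walk through each order:
  - order 1 (Stapler): customer_id=4 -> matches Uma
  - order 2 (Pen): customer_id=4 -> matches Uma
  - order 3 (Laptop): customer_id=3 -> matches Dave
  - order 4 (Desk): customer_id=5 -> matches Tina
  - order 5 (Charger): customer_id=NULL, no match -> dropped
  - order 6 (Tablet): customer_id=5 -> matches Tina
  - order 7 (Mouse): customer_id=1 -> matches Frank
So 1 of 7 rows is dropped.

SQL:
SELECT a.product, b.name AS customer
FROM orders a
INNER JOIN customers b ON a.customer_id = b.id

Result:
product | customer
--------+---------
Stapler | Uma     
Pen     | Uma     
Laptop  | Dave    
Desk    | Tina    
Tablet  | Tina    
Mouse   | Frank   


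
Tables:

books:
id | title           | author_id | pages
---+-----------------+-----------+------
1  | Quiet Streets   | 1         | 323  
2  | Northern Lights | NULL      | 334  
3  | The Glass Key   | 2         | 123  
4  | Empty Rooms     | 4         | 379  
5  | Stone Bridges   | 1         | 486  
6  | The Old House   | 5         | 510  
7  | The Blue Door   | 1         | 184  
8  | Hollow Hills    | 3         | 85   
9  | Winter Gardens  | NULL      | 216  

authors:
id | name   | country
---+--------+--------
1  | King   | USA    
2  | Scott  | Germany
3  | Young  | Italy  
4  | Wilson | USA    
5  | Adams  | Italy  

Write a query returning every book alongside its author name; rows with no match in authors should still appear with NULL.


LEFT JOIN keeps every row from books (the left table); where author_id has no match in authors, the author columns become NULL. Walk through each book:
  - book 1 (Quiet Streets): author_id=1 -> matches King
  - book 2 (Northern Lights): author_id=NULL, no match -> kept with NULL
  - book 3 (The Glass Key): author_id=2 -> matches Scott
  - book 4 (Empty Rooms): author_id=4 -> matches Wilson
  - book 5 (Stone Bridges): author_id=1 -> matches King
  - book 6 (The Old House): author_id=5 -> matches Adams
  - book 7 (The Blue Door): author_id=1 -> matches King
  - book 8 (Hollow Hills): author_id=3 -> matches Young
  - book 9 (Winter Gardens): author_id=NULL, no match -> kept with NULL
All 9 rows appear; 2 have NULL author.

SQL:
SELECT a.title, b.name AS author
FROM books a
LEFT JOIN authors b ON a.author_id = b.id

Result:
title           | author
----------------+-------
Quiet Streets   | King  
Northern Lights | NULL  
The Glass Key   | Scott 
Empty Rooms     | Wilson
Stone Bridges   | King  
The Old House   | Adams 
The Blue Door   | King  
Hollow Hills    | Young 
Winter Gardens  | NULL  


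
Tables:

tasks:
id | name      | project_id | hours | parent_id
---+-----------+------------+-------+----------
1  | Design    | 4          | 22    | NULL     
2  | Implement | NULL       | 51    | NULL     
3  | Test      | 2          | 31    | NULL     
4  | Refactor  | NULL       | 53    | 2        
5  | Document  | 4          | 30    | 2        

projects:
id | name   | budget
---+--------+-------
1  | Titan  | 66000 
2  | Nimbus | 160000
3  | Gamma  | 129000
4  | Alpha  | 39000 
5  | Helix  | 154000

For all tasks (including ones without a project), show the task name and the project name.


LEFT JOIN keeps every row from tasks (the left table); where project_id has no match in projects, the project columns become NULL. Walk through each task:
  - task 1 (Design): project_id=4 -> matches Alpha
  - task 2 (Implement): project_id=NULL, no match -> kept with NULL
  - task 3 (Test): project_id=2 -> matches Nimbus
  - task 4 (Refactor): project_id=NULL, no match -> kept with NULL
  - task 5 (Document): project_id=4 -> matches Alpha
All 5 rows appear; 2 have NULL project.

SQL:
SELECT a.name, b.name AS project
FROM tasks a
LEFT JOIN projects b ON a.project_id = b.id

Result:
name      | project
----------+--------
Design    | Alpha  
Implement | NULL   
Test      | Nimbus 
Refactor  | NULL   
Document  | Alpha  


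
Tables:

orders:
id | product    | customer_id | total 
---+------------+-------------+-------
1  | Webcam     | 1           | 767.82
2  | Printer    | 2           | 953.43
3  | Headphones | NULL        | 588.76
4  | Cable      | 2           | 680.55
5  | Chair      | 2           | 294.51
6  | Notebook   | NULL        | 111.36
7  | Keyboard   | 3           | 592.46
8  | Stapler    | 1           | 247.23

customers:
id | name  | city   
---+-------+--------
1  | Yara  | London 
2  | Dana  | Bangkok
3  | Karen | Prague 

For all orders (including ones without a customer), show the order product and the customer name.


LEFT JOIN keeps every row from orders (the left table); where customer_id has no match in customers, the customer columns become NULL. Walk through each order:
  - order 1 (Webcam): customer_id=1 -> matches Yara
  - order 2 (Printer): customer_id=2 -> matches Dana
  - order 3 (Headphones): customer_id=NULL, no match -> kept with NULL
  - order 4 (Cable): customer_id=2 -> matches Dana
  - order 5 (Chair): customer_id=2 -> matches Dana
  - order 6 (Notebook): customer_id=NULL, no match -> kept with NULL
  - order 7 (Keyboard): customer_id=3 -> matches Karen
  - order 8 (Stapler): customer_id=1 -> matches Yara
All 8 rows appear; 2 have NULL customer.

SQL:
SELECT a.product, b.name AS customer
FROM orders a
LEFT JOIN customers b ON a.customer_id = b.id

Result:
product    | customer
-----------+---------
Webcam     | Yara    
Printer    | Dana    
Headphones | NULL    
Cable      | Dana    
Chair      | Dana    
Notebook   | NULL    
Keyboard   | Karen   
Stapler    | Yara    


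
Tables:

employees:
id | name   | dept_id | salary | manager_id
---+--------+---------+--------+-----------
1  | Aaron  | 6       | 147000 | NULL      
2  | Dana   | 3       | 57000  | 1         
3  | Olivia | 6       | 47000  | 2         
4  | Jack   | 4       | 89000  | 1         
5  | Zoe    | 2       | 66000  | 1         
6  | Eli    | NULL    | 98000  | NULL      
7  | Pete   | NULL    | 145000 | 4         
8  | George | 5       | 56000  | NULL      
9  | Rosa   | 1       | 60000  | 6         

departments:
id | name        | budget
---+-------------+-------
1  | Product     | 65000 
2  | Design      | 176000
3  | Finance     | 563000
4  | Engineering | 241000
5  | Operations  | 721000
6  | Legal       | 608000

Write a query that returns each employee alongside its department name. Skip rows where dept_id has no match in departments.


INNER JOIN keeps only employees rows whose dept_id matches an id in departments. Walk through each employee:
  - employee 1 (Aaron): dept_id=6 -> matches Legal
  - employee 2 (Dana): dept_id=3 -> matches Finance
  - employee 3 (Olivia): dept_id=6 -> matches Legal
  - employee 4 (Jack): dept_id=4 -> matches Engineering
  - employee 5 (Zoe): dept_id=2 -> matches Design
  - employee 6 (Eli): dept_id=NULL, no match -> dropped
  - employee 7 (Pete): dept_id=NULL, no match -> dropped
  - employee 8 (George): dept_id=5 -> matches Operations
  - employee 9 (Rosa): dept_id=1 -> matches Product
So 2 of 9 rows are dropped.

SQL:
SELECT a.name, b.name AS department
FROM employees a
INNER JOIN departments b ON a.dept_id = b.id

Result:
name   | department 
-------+------------
Aaron  | Legal      
Dana   | Finance    
Olivia | Legal      
Jack   | Engineering
Zoe    | Design     
George | Operations 
Rosa   | Product    


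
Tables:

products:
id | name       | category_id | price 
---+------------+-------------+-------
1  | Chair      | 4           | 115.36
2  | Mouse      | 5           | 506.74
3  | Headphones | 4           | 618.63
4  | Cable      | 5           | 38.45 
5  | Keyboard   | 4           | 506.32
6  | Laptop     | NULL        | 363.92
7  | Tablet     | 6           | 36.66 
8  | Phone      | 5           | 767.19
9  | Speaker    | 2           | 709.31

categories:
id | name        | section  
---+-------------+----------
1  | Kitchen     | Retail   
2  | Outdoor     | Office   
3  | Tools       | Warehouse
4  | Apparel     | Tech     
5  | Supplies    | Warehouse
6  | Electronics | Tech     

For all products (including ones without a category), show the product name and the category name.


LEFT JOIN keeps every row from products (the left table); where category_id has no match in categories, the category columns become NULL. Walk through each product:
  - product 1 (Chair): category_id=4 -> matches Apparel
  - product 2 (Mouse): category_id=5 -> matches Supplies
  - product 3 (Headphones): category_id=4 -> matches Apparel
  - product 4 (Cable): category_id=5 -> matches Supplies
  - product 5 (Keyboard): category_id=4 -> matches Apparel
  - product 6 (Laptop): category_id=NULL, no match -> kept with NULL
  - product 7 (Tablet): category_id=6 -> matches Electronics
  - product 8 (Phone): category_id=5 -> matches Supplies
  - product 9 (Speaker): category_id=2 -> matches Outdoor
All 9 rows appear; 1 has NULL category.

SQL:
SELECT a.name, b.name AS category
FROM products a
LEFT JOIN categories b ON a.category_id = b.id

Result:
name       | category   
-----------+------------
Chair      | Apparel    
Mouse      | Supplies   
Headphones | Apparel    
Cable      | Supplies   
Keyboard   | Apparel    
Laptop     | NULL       
Tablet     | Electronics
Phone      | Supplies   
Speaker    | Outdoor    


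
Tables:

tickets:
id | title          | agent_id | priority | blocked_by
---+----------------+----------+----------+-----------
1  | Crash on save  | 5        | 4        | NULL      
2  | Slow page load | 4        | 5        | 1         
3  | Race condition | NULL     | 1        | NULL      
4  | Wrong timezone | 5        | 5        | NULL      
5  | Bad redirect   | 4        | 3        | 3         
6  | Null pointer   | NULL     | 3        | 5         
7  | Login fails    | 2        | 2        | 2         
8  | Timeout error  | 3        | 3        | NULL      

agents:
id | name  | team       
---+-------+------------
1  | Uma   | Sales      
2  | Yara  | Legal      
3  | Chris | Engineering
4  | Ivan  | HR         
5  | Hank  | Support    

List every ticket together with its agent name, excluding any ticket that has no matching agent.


INNER JOIN keeps only tickets rows whose agent_id matches an id in agents. Walk through each ticket:
  - ticket 1 (Crash on save): agent_id=5 -> matches Hank
  - ticket 2 (Slow page load): agent_id=4 -> matches Ivan
  - ticket 3 (Race condition): agent_id=NULL, no match -> dropped
  - ticket 4 (Wrong timezone): agent_id=5 -> matches Hank
  - ticket 5 (Bad redirect): agent_id=4 -> matches Ivan
  - ticket 6 (Null pointer): agent_id=NULL, no match -> dropped
  - ticket 7 (Login fails): agent_id=2 -> matches Yara
  - ticket 8 (Timeout error): agent_id=3 -> matches Chris
So 2 of 8 rows are dropped.

SQL:
SELECT a.title, b.name AS agent
FROM tickets a
INNER JOIN agents b ON a.agent_id = b.id

Result:
title          | agent
---------------+------
Crash on save  | Hank 
Slow page load | Ivan 
Wrong timezone | Hank 
Bad redirect   | Ivan 
Login fails    | Yara 
Timeout error  | Chris


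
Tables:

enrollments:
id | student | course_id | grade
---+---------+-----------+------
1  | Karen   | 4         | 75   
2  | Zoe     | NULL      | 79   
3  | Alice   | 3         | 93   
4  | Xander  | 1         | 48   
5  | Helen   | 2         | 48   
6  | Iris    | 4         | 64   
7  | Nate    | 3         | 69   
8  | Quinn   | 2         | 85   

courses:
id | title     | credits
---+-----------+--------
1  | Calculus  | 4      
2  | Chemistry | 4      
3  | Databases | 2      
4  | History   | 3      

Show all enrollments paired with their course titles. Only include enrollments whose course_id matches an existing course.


INNER JOIN keeps only enrollments rows whose course_id matches an id in courses. Walk through each enrollment:
  - enrollment 1 (Karen): course_id=4 -> matches History
  - enrollment 2 (Zoe): course_id=NULL, no match -> dropped
  - enrollment 3 (Alice): course_id=3 -> matches Databases
  - enrollment 4 (Xander): course_id=1 -> matches Calculus
  - enrollment 5 (Helen): course_id=2 -> matches Chemistry
  - enrollment 6 (Iris): course_id=4 -> matches History
  - enrollment 7 (Nate): course_id=3 -> matches Databases
  - enrollment 8 (Quinn): course_id=2 -> matches Chemistry
So 1 of 8 rows is dropped.

SQL:
SELECT a.student, b.title AS course
FROM enrollments a
INNER JOIN courses b ON a.course_id = b.id

Result:
student | course   
--------+----------
Karen   | History  
Alice   | Databases
Xander  | Calculus 
Helen   | Chemistry
Iris    | History  
Nate    | Databases
Quinn   | Chemistry


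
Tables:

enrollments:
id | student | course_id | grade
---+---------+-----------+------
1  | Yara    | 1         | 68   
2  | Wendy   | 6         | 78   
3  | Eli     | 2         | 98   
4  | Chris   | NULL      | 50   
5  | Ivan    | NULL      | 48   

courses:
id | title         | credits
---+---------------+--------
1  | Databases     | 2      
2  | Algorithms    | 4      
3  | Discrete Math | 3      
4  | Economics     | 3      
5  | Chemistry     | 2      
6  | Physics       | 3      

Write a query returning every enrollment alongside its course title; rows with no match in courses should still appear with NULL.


LEFT JOIN keeps every row from enrollments (the left table); where course_id has no match in courses, the course columns become NULL. Walk through each enrollment:
  - enrollment 1 (Yara): course_id=1 -> matches Databases
  - enrollment 2 (Wendy): course_id=6 -> matches Physics
  - enrollment 3 (Eli): course_id=2 -> matches Algorithms
  - enrollment 4 (Chris): course_id=NULL, no match -> kept with NULL
  - enrollment 5 (Ivan): course_id=NULL, no match -> kept with NULL
All 5 rows appear; 2 have NULL course.

SQL:
SELECT a.student, b.title AS course
FROM enrollments a
LEFT JOIN courses b ON a.course_id = b.id

Result:
student | course    
--------+-----------
Yara    | Databases 
Wendy   | Physics   
Eli     | Algorithms
Chris   | NULL      
Ivan    | NULL      


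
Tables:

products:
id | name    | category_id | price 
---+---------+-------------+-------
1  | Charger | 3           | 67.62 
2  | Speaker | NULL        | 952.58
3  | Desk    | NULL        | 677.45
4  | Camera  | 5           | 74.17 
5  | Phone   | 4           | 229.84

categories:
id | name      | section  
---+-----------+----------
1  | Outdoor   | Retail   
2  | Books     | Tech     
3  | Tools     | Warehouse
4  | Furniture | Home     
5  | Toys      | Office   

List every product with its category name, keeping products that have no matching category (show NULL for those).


LEFT JOIN keeps every row from products (the left table); where category_id has no match in categories, the category columns become NULL. Walk through each product:
  - product 1 (Charger): category_id=3 -> matches Tools
  - product 2 (Speaker): category_id=NULL, no match -> kept with NULL
  - product 3 (Desk): category_id=NULL, no match -> kept with NULL
  - product 4 (Camera): category_id=5 -> matches Toys
  - product 5 (Phone): category_id=4 -> matches Furniture
All 5 rows appear; 2 have NULL category.

SQL:
SELECT a.name, b.name AS category
FROM products a
LEFT JOIN categories b ON a.category_id = b.id

Result:
name    | category 
--------+----------
Charger | Tools    
Speaker | NULL     
Desk    | NULL     
Camera  | Toys     
Phone   | Furniture


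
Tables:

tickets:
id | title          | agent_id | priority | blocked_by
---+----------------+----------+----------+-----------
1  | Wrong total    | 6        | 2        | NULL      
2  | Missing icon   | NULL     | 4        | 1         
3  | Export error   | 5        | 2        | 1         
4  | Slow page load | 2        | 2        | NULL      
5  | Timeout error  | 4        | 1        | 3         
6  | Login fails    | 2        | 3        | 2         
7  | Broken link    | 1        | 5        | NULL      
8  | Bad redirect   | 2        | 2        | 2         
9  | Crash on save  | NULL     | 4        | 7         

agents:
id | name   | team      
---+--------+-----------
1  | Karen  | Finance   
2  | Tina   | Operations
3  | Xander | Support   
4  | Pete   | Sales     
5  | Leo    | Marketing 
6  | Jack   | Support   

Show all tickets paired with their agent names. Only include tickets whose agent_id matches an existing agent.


INNER JOIN keeps only tickets rows whose agent_id matches an id in agents. Walk through each ticket:
  - ticket 1 (Wrong total): agent_id=6 -> matches Jack
  - ticket 2 (Missing icon): agent_id=NULL, no match -> dropped
  - ticket 3 (Export error): agent_id=5 -> matches Leo
  - ticket 4 (Slow page load): agent_id=2 -> matches Tina
  - ticket 5 (Timeout error): agent_id=4 -> matches Pete
  - ticket 6 (Login fails): agent_id=2 -> matches Tina
  - ticket 7 (Broken link): agent_id=1 -> matches Karen
  - ticket 8 (Bad redirect): agent_id=2 -> matches Tina
  - ticket 9 (Crash on save): agent_id=NULL, no match -> dropped
So 2 of 9 rows are dropped.

SQL:
SELECT a.title, b.name AS agent
FROM tickets a
INNER JOIN agents b ON a.agent_id = b.id

Result:
title          | agent
---------------+------
Wrong total    | Jack 
Export error   | Leo  
Slow page load | Tina 
Timeout error  | Pete 
Login fails    | Tina 
Broken link    | Karen
Bad redirect   | Tina 


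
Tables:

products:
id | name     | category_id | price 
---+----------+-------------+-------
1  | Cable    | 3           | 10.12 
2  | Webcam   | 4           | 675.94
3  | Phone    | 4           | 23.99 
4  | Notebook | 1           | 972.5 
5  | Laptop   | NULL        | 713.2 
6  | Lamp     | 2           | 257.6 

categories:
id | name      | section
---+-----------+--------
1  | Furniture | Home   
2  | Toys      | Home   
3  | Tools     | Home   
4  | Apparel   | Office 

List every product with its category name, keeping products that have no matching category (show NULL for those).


LEFT JOIN keeps every row from products (the left table); where category_id has no match in categories, the category columns become NULL. Walk through each product:
  - product 1 (Cable): category_id=3 -> matches Tools
  - product 2 (Webcam): category_id=4 -> matches Apparel
  - product 3 (Phone): category_id=4 -> matches Apparel
  - product 4 (Notebook): category_id=1 -> matches Furniture
  - product 5 (Laptop): category_id=NULL, no match -> kept with NULL
  - product 6 (Lamp): category_id=2 -> matches Toys
All 6 rows appear; 1 has NULL category.

SQL:
SELECT a.name, b.name AS category
FROM products a
LEFT JOIN categories b ON a.category_id = b.id

Result:
name     | category 
---------+----------
Cable    | Tools    
Webcam   | Apparel  
Phone    | Apparel  
Notebook | Furniture
Laptop   | NULL     
Lamp     | Toys     


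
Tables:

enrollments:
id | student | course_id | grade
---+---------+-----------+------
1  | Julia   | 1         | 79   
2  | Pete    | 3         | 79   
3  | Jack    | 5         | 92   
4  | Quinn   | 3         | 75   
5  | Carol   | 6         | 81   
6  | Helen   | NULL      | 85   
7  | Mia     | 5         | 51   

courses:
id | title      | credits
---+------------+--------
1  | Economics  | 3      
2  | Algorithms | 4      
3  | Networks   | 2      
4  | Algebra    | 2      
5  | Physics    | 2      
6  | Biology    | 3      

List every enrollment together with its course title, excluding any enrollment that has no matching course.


INNER JOIN keeps only enrollments rows whose course_id matches an id in courses. Walk through each enrollment:
  - enrollment 1 (Julia): course_id=1 -> matches Economics
  - enrollment 2 (Pete): course_id=3 -> matches Networks
  - enrollment 3 (Jack): course_id=5 -> matches Physics
  - enrollment 4 (Quinn): course_id=3 -> matches Networks
  - enrollment 5 (Carol): course_id=6 -> matches Biology
  - enrollment 6 (Helen): course_id=NULL, no match -> dropped
  - enrollment 7 (Mia): course_id=5 -> matches Physics
So 1 of 7 rows is dropped.

SQL:
SELECT a.student, b.title AS course
FROM enrollments a
INNER JOIN courses b ON a.course_id = b.id

Result:
student | course   
--------+----------
Julia   | Economics
Pete    | Networks 
Jack    | Physics  
Quinn   | Networks 
Carol   | Biology  
Mia     | Physics  


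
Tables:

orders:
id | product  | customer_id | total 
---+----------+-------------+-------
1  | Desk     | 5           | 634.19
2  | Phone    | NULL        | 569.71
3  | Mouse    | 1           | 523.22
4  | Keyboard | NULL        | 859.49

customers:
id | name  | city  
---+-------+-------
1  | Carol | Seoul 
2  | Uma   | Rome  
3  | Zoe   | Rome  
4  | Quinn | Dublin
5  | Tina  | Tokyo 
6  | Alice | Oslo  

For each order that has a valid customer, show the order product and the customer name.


INNER JOIN keeps only orders rows whose customer_id matches an id in customers. Walk through each order:
  - order 1 (Desk): customer_id=5 -> matches Tina
  - order 2 (Phone): customer_id=NULL, no match -> dropped
  - order 3 (Mouse): customer_id=1 -> matches Carol
  - order 4 (Keyboard): customer_id=NULL, no match -> dropped
So 2 of 4 rows are dropped.

SQL:
SELECT a.product, b.name AS customer
FROM orders a
INNER JOIN customers b ON a.customer_id = b.id

Result:
product | customer
--------+---------
Desk    | Tina    
Mouse   | Carol   


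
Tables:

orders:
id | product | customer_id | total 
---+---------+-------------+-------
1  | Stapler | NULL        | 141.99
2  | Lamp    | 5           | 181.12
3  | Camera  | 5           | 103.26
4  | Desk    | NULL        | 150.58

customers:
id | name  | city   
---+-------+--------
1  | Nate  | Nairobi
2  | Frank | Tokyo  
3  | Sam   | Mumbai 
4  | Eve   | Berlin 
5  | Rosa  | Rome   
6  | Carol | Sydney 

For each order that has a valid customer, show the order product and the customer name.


INNER JOIN keeps only orders rows whose customer_id matches an id in customers. Walk through each order:
  - order 1 (Stapler): customer_id=NULL, no match -> dropped
  - order 2 (Lamp): customer_id=5 -> matches Rosa
  - order 3 (Camera): customer_id=5 -> matches Rosa
  - order 4 (Desk): customer_id=NULL, no match -> dropped
So 2 of 4 rows are dropped.

SQL:
SELECT a.product, b.name AS customer
FROM orders a
INNER JOIN customers b ON a.customer_id = b.id

Result:
product | customer
--------+---------
Lamp    | Rosa    
Camera  | Rosa    


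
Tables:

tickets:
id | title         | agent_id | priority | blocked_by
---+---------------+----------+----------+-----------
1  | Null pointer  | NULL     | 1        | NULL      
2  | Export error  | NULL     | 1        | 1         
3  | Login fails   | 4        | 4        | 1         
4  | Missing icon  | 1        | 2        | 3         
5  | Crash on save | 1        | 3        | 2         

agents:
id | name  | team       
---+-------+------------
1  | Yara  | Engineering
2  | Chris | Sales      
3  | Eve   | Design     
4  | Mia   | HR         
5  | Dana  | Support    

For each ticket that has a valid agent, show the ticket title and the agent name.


INNER JOIN keeps only tickets rows whose agent_id matches an id in agents. Walk through each ticket:
  - ticket 1 (Null pointer): agent_id=NULL, no match -> dropped
  - ticket 2 (Export error): agent_id=NULL, no match -> dropped
  - ticket 3 (Login fails): agent_id=4 -> matches Mia
  - ticket 4 (Missing icon): agent_id=1 -> matches Yara
  - ticket 5 (Crash on save): agent_id=1 -> matches Yara
So 2 of 5 rows are dropped.

SQL:
SELECT a.title, b.name AS agent
FROM tickets a
INNER JOIN agents b ON a.agent_id = b.id

Result:
title         | agent
--------------+------
Login fails   | Mia  
Missing icon  | Yara 
Crash on save | Yara 


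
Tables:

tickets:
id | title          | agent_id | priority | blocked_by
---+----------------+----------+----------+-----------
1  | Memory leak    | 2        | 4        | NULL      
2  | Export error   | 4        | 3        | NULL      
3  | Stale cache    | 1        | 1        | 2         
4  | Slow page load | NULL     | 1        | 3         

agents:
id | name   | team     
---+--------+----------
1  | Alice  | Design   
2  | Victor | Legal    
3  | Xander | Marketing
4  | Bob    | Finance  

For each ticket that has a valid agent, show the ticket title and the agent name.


INNER JOIN keeps only tickets rows whose agent_id matches an id in agents. Walk through each ticket:
  - ticket 1 (Memory leak): agent_id=2 -> matches Victor
  - ticket 2 (Export error): agent_id=4 -> matches Bob
  - ticket 3 (Stale cache): agent_id=1 -> matches Alice
  - ticket 4 (Slow page load): agent_id=NULL, no match -> dropped
So 1 of 4 rows is dropped.

SQL:
SELECT a.title, b.name AS agent
FROM tickets a
INNER JOIN agents b ON a.agent_id = b.id

Result:
title        | agent 
-------------+-------
Memory leak  | Victor
Export error | Bob   
Stale cache  | Alice 


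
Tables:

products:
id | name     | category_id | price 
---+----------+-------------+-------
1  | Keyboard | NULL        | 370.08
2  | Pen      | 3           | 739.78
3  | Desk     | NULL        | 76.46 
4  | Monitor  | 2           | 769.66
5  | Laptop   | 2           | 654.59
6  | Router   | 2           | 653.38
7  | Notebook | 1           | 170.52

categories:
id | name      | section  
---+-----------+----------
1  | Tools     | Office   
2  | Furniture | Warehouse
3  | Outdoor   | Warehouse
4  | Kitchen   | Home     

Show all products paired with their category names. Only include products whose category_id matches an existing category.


INNER JOIN keeps only products rows whose category_id matches an id in categories. Walk through each product:
  - product 1 (Keyboard): category_id=NULL, no match -> dropped
  - product 2 (Pen): category_id=3 -> matches Outdoor
  - product 3 (Desk): category_id=NULL, no match -> dropped
  - product 4 (Monitor): category_id=2 -> matches Furniture
  - product 5 (Laptop): category_id=2 -> matches Furniture
  - product 6 (Router): category_id=2 -> matches Furniture
  - product 7 (Notebook): category_id=1 -> matches Tools
So 2 of 7 rows are dropped.

SQL:
SELECT a.name, b.name AS category
FROM products a
INNER JOIN categories b ON a.category_id = b.id

Result:
name     | category 
---------+----------
Pen      | Outdoor  
Monitor  | Furniture
Laptop   | Furniture
Router   | Furniture
Notebook | Tools    


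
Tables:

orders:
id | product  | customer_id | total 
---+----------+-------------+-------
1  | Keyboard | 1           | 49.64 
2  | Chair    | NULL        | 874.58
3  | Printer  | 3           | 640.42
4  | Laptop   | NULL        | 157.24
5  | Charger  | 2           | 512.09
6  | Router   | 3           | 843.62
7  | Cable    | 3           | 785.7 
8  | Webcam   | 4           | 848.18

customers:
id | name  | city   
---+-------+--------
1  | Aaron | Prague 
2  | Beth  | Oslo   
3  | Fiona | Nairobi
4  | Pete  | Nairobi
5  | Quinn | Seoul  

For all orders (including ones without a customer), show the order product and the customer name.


LEFT JOIN keeps every row from orders (the left table); where customer_id has no match in customers, the customer columns become NULL. Walk through each order:
  - order 1 (Keyboard): customer_id=1 -> matches Aaron
  - order 2 (Chair): customer_id=NULL, no match -> kept with NULL
  - order 3 (Printer): customer_id=3 -> matches Fiona
  - order 4 (Laptop): customer_id=NULL, no match -> kept with NULL
  - order 5 (Charger): customer_id=2 -> matches Beth
  - order 6 (Router): customer_id=3 -> matches Fiona
  - order 7 (Cable): customer_id=3 -> matches Fiona
  - order 8 (Webcam): customer_id=4 -> matches Pete
All 8 rows appear; 2 have NULL customer.

SQL:
SELECT a.product, b.name AS customer
FROM orders a
LEFT JOIN customers b ON a.customer_id = b.id

Result:
product  | customer
---------+---------
Keyboard | Aaron   
Chair    | NULL    
Printer  | Fiona   
Laptop   | NULL    
Charger  | Beth    
Router   | Fiona   
Cable    | Fiona   
Webcam   | Pete    


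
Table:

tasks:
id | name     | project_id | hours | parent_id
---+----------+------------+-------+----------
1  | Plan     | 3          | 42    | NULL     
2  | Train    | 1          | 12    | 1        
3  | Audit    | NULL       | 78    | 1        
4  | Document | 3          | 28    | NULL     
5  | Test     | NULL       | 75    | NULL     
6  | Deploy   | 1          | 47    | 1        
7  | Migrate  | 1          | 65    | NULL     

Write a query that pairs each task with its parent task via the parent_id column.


This is a self-join: tasks is joined to a second copy of itself, matching each row's parent_id to another row's id. Use LEFT JOIN so rows with parent_id=NULL are kept.
  - task 1 (Plan): parent_id=NULL -> NULL
  - task 2 (Train): parent_id=1 -> Plan
  - task 3 (Audit): parent_id=1 -> Plan
  - task 4 (Document): parent_id=NULL -> NULL
  - task 5 (Test): parent_id=NULL -> NULL
  - task 6 (Deploy): parent_id=1 -> Plan
  - task 7 (Migrate): parent_id=NULL -> NULL

SQL:
SELECT a.name AS item, b.name AS parent
FROM tasks a
LEFT JOIN tasks b ON a.parent_id = b.id

Result:
item     | parent
---------+-------
Plan     | NULL  
Train    | Plan  
Audit    | Plan  
Document | NULL  
Test     | NULL  
Deploy   | Plan  
Migrate  | NULL  


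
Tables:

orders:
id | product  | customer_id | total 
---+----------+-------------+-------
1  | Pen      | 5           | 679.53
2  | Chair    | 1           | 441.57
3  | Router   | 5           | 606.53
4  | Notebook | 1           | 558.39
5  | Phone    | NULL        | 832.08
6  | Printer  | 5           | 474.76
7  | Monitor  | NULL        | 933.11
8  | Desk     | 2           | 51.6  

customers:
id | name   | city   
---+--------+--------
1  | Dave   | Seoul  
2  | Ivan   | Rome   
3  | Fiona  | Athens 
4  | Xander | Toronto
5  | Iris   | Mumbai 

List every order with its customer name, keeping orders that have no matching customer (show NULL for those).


LEFT JOIN keeps every row from orders (the left table); where customer_id has no match in customers, the customer columns become NULL. Walk through each order:
  - order 1 (Pen): customer_id=5 -> matches Iris
  - order 2 (Chair): customer_id=1 -> matches Dave
  - order 3 (Router): customer_id=5 -> matches Iris
  - order 4 (Notebook): customer_id=1 -> matches Dave
  - order 5 (Phone): customer_id=NULL, no match -> kept with NULL
  - order 6 (Printer): customer_id=5 -> matches Iris
  - order 7 (Monitor): customer_id=NULL, no match -> kept with NULL
  - order 8 (Desk): customer_id=2 -> matches Ivan
All 8 rows appear; 2 have NULL customer.

SQL:
SELECT a.product, b.name AS customer
FROM orders a
LEFT JOIN customers b ON a.customer_id = b.id

Result:
product  | customer
---------+---------
Pen      | Iris    
Chair    | Dave    
Router   | Iris    
Notebook | Dave    
Phone    | NULL    
Printer  | Iris    
Monitor  | NULL    
Desk     | Ivan    


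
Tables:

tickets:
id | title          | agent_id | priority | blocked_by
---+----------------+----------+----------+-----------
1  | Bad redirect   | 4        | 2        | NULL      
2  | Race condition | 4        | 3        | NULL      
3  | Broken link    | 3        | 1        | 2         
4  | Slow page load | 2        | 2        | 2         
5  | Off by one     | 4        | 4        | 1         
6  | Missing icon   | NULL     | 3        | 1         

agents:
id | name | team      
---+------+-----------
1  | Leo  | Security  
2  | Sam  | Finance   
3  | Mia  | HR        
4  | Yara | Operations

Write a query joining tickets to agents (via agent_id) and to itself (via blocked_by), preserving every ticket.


Two LEFT JOINs from the same base table tickets: one to agents via agent_id, one to tickets itself via blocked_by. Both are LEFT so every ticket is preserved.
Match against agents:
  - ticket 1 (Bad redirect): agent_id=4 -> matches Yara
  - ticket 2 (Race condition): agent_id=4 -> matches Yara
  - ticket 3 (Broken link): agent_id=3 -> matches Mia
  - ticket 4 (Slow page load): agent_id=2 -> matches Sam
  - ticket 5 (Off by one): agent_id=4 -> matches Yara
  - ticket 6 (Missing icon): agent_id=NULL, no match -> kept with NULL
Match against tickets (self):
  - ticket 1 (Bad redirect): blocked_by=NULL -> NULL
  - ticket 2 (Race condition): blocked_by=NULL -> NULL
  - ticket 3 (Broken link): blocked_by=2 -> Race condition
  - ticket 4 (Slow page load): blocked_by=2 -> Race condition
  - ticket 5 (Off by one): blocked_by=1 -> Bad redirect
  - ticket 6 (Missing icon): blocked_by=1 -> Bad redirect

SQL:
SELECT a.title, b.name AS agent, c.title AS blocked_by
FROM tickets a
LEFT JOIN agents b ON a.agent_id = b.id
LEFT JOIN tickets c ON a.blocked_by = c.id

Result:
title          | agent | blocked_by    
---------------+-------+---------------
Bad redirect   | Yara  | NULL          
Race condition | Yara  | NULL          
Broken link    | Mia   | Race condition
Slow page load | Sam   | Race condition
Off by one     | Yara  | Bad redirect  
Missing icon   | NULL  | Bad redirect  


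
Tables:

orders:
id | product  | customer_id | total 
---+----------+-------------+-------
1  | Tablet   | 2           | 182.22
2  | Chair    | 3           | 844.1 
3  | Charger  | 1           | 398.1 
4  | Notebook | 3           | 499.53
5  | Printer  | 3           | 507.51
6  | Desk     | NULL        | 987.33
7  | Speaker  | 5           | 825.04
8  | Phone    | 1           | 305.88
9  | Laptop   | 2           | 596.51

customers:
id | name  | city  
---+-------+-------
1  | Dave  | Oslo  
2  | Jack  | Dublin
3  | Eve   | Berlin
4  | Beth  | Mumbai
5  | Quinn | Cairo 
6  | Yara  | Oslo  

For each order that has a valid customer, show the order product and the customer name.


INNER JOIN keeps only orders rows whose customer_id matches an id in customers. Walk through each order:
  - order 1 (Tablet): customer_id=2 -> matches Jack
  - order 2 (Chair): customer_id=3 -> matches Eve
  - order 3 (Charger): customer_id=1 -> matches Dave
  - order 4 (Notebook): customer_id=3 -> matches Eve
  - order 5 (Printer): customer_id=3 -> matches Eve
  - order 6 (Desk): customer_id=NULL, no match -> dropped
  - order 7 (Speaker): customer_id=5 -> matches Quinn
  - order 8 (Phone): customer_id=1 -> matches Dave
  - order 9 (Laptop): customer_id=2 -> matches Jack
So 1 of 9 rows is dropped.

SQL:
SELECT a.product, b.name AS customer
FROM orders a
INNER JOIN customers b ON a.customer_id = b.id

Result:
product  | customer
---------+---------
Tablet   | Jack    
Chair    | Eve     
Charger  | Dave    
Notebook | Eve     
Printer  | Eve     
Speaker  | Quinn   
Phone    | Dave    
Laptop   | Jack    


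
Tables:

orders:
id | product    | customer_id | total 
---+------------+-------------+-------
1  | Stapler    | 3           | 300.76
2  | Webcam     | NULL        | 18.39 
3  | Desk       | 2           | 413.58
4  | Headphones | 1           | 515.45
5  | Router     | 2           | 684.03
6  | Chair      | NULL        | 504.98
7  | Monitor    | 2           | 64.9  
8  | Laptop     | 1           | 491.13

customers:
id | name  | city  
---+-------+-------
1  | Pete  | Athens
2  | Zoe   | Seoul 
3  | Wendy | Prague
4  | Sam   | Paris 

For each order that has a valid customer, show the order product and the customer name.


INNER JOIN keeps only orders rows whose customer_id matches an id in customers. Walk through each order:
  - order 1 (Stapler): customer_id=3 -> matches Wendy
  - order 2 (Webcam): customer_id=NULL, no match -> dropped
  - order 3 (Desk): customer_id=2 -> matches Zoe
  - order 4 (Headphones): customer_id=1 -> matches Pete
  - order 5 (Router): customer_id=2 -> matches Zoe
  - order 6 (Chair): customer_id=NULL, no match -> dropped
  - order 7 (Monitor): customer_id=2 -> matches Zoe
  - order 8 (Laptop): customer_id=1 -> matches Pete
So 2 of 8 rows are dropped.

SQL:
SELECT a.product, b.name AS customer
FROM orders a
INNER JOIN customers b ON a.customer_id = b.id

Result:
product    | customer
-----------+---------
Stapler    | Wendy   
Desk       | Zoe     
Headphones | Pete    
Router     | Zoe     
Monitor    | Zoe     
Laptop     | Pete    
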